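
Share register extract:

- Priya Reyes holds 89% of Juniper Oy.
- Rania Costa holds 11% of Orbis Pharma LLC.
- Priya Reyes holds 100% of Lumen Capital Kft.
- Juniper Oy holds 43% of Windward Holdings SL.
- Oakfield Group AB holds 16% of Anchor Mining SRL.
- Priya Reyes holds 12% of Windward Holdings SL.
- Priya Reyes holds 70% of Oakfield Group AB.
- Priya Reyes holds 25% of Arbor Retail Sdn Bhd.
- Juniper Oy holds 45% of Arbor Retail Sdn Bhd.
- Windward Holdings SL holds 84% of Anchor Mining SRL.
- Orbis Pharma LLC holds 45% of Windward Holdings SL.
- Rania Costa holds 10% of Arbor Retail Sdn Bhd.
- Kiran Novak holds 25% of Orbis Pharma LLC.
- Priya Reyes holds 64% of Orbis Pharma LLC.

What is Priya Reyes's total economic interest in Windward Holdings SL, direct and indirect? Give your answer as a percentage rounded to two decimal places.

Priya reaches Windward along 3 paths.
Via Juniper: 89% × 43% = 38.27%.
Via Orbis: 64% × 45% = 28.8%.
Direct stake: 12% = 12%.
Total: 38.27% + 28.8% + 12% = 79.07%.

79.07%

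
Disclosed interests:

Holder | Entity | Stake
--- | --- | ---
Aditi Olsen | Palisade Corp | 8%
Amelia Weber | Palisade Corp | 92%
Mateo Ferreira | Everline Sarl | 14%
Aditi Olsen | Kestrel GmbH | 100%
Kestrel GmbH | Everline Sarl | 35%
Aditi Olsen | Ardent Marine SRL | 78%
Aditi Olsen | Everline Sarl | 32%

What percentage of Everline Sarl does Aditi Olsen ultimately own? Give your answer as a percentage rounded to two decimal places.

67.00%

Aditi reaches Everline along 2 paths.
Direct stake: 32% = 32%.
Via Kestrel: 100% × 35% = 35%.
Total: 32% + 35% = 67%.
Rounded: 67.00%.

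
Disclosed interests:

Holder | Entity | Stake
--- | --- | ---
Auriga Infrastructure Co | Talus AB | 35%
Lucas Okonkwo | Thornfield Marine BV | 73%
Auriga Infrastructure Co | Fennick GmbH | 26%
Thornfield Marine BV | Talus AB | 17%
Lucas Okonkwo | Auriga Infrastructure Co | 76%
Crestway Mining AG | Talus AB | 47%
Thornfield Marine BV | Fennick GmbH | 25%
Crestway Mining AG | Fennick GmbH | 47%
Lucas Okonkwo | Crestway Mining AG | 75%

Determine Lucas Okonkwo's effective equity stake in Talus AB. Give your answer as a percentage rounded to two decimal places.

74.26%

Lucas reaches Talus along 3 paths.
Via Crestway: 75% × 47% = 35.25%.
Via Auriga: 76% × 35% = 26.6%.
Via Thornfield: 73% × 17% = 12.41%.
Total: 35.25% + 26.6% + 12.41% = 74.26%.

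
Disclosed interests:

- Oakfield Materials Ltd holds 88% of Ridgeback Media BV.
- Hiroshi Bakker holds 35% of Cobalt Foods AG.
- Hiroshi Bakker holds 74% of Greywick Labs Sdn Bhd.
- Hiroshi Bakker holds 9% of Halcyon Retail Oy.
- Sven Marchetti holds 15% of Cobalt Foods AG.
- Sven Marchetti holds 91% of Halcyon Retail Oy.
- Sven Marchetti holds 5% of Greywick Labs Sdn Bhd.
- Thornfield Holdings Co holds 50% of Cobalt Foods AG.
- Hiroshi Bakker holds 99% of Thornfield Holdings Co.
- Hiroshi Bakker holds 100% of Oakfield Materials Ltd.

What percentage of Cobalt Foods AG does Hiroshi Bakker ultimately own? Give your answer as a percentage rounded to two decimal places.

84.50%

Hiroshi reaches Cobalt along 2 paths.
Direct stake: 35% = 35%.
Via Thornfield: 99% × 50% = 49.5%.
Total: 35% + 49.5% = 84.5%.
Rounded: 84.50%.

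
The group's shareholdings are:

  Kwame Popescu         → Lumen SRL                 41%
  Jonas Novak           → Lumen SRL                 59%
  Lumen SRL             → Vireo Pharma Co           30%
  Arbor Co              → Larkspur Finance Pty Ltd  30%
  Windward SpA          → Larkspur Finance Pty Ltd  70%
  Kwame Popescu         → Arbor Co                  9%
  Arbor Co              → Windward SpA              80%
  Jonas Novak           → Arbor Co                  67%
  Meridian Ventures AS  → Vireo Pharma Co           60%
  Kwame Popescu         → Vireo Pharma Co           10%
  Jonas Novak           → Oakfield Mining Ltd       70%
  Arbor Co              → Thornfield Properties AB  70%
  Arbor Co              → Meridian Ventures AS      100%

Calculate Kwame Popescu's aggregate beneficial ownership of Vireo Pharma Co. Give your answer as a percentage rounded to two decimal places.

Kwame reaches Vireo along 3 paths.
Direct stake: 10% = 10%.
Via Lumen: 41% × 30% = 12.3%.
Via Arbor → Meridian: 9% × 100% × 60% = 5.4%.
Total: 10% + 12.3% + 5.4% = 27.7%.
Rounded: 27.70%.

27.70%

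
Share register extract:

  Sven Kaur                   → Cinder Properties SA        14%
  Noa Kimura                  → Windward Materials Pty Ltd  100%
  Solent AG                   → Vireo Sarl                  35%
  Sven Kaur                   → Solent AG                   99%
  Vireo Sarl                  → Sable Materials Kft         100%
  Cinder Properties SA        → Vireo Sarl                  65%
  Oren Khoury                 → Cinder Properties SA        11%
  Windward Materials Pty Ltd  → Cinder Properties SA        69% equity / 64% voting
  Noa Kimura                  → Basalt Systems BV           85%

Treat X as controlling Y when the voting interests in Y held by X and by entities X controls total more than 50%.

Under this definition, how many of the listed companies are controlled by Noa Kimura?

Noa holds 100% of Windward, so Noa controls Windward.
Windward holds 64% of Cinder, so Noa controls Cinder.
Cinder holds 65% of Vireo, so Noa controls Vireo.
Vireo holds 100% of Sable, so Noa controls Sable.
Noa holds 85% of Basalt, so Noa controls Basalt.
No other company's threshold is met.
Noa controls 5 companies.

5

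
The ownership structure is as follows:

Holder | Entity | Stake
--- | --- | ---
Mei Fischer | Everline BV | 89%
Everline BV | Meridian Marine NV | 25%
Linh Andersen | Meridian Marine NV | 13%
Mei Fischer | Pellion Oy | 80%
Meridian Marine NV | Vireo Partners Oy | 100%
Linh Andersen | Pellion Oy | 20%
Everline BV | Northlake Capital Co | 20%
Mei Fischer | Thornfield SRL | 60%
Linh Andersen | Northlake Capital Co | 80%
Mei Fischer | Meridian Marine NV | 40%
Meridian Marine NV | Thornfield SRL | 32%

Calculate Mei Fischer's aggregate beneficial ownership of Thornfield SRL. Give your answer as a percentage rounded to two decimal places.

79.92%

Mei reaches Thornfield along 3 paths.
Direct stake: 60% = 60%.
Via Everline → Meridian: 89% × 25% × 32% = 7.12%.
Via Meridian: 40% × 32% = 12.8%.
Total: 60% + 7.12% + 12.8% = 79.92%.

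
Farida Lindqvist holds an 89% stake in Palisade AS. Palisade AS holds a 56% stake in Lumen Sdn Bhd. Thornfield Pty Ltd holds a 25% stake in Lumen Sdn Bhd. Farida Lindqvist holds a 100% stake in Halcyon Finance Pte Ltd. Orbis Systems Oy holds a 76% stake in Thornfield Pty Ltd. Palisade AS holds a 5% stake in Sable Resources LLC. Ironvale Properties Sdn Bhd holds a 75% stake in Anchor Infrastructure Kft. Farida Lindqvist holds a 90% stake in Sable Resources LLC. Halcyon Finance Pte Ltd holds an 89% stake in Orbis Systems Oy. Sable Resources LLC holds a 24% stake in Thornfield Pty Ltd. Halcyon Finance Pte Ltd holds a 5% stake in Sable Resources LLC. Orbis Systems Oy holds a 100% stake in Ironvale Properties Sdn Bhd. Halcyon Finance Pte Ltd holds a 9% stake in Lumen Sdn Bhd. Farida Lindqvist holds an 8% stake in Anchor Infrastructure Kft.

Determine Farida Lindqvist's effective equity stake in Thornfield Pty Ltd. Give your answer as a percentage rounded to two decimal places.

91.51%

Farida reaches Thornfield along 4 paths.
Via Sable: 90% × 24% = 21.6%.
Via Halcyon → Sable: 100% × 5% × 24% = 1.2%.
Via Palisade → Sable: 89% × 5% × 24% = 1.068%.
Via Halcyon → Orbis: 100% × 89% × 76% = 67.64%.
Total: 21.6% + 1.2% + 1.068% + 67.64% = 91.508%.
Rounded: 91.51%.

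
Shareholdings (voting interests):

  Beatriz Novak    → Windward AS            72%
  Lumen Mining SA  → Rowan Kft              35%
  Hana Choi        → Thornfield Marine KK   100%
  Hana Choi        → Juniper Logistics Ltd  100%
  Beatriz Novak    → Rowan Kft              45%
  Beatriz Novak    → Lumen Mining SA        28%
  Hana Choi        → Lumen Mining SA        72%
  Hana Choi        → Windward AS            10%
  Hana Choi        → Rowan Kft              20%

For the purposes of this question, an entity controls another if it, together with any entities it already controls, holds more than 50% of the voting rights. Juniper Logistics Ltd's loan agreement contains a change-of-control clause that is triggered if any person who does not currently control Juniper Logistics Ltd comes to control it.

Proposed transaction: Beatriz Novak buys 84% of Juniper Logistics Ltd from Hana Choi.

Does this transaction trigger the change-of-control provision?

Yes

The purchase adds only to Beatriz's holdings (Hana's stake shrinks), so Beatriz is the only person who could newly come to control Juniper.
Beatriz holds 72% of Windward, so Beatriz controls Windward.
Neither Beatriz nor any entity Beatriz controls holds any voting interest in Juniper.
So before the transaction, Beatriz does not control Juniper.
After the purchase, Beatriz holds 84% of Juniper directly, and Hana's stake falls to 16%.
Beatriz holds 84% of Juniper, so Beatriz controls Juniper.
Beatriz did not control Juniper before and does after, so the clause is triggered.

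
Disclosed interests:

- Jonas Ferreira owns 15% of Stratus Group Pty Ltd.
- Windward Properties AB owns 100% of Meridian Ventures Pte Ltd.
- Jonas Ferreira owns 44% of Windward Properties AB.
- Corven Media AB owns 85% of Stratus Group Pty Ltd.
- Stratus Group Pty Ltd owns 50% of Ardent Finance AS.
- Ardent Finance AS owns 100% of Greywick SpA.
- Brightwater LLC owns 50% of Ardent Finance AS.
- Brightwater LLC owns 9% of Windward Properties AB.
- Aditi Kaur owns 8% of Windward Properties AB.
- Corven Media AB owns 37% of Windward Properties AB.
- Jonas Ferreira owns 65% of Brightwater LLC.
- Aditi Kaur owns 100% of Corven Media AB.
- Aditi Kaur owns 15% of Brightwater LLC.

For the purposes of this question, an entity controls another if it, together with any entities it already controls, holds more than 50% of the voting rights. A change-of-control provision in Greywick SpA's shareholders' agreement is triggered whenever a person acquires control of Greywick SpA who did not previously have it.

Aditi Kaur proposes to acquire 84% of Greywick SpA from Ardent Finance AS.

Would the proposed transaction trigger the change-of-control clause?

The purchase adds only to Aditi's holdings (Ardent's stake shrinks), so Aditi is the only person who could newly come to control Greywick.
Aditi holds 100% of Corven, so Aditi controls Corven.
Corven holds 85% of Stratus, so Aditi controls Stratus.
Neither Aditi nor any entity Aditi controls holds any voting interest in Greywick.
So before the transaction, Aditi does not control Greywick.
After the purchase, Aditi holds 84% of Greywick directly, and Ardent's stake falls to 16%.
Aditi holds 84% of Greywick, so Aditi controls Greywick.
Aditi did not control Greywick before and does after, so the clause is triggered.

Yes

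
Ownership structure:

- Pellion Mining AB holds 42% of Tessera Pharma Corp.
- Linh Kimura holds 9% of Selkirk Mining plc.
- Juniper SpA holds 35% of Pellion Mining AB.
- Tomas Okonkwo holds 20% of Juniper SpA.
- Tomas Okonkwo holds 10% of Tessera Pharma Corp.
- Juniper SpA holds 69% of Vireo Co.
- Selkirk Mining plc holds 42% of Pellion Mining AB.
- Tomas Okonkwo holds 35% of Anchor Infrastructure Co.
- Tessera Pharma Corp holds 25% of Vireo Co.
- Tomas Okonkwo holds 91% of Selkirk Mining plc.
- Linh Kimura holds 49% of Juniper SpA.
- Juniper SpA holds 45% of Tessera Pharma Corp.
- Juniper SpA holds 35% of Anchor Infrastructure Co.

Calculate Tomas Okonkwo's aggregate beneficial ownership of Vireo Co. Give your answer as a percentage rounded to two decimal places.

Tomas reaches Vireo along 5 paths.
Via Juniper: 20% × 69% = 13.8%.
Via Selkirk → Pellion → Tessera: 91% × 42% × 42% × 25% = 4.0131%.
Via Juniper → Pellion → Tessera: 20% × 35% × 42% × 25% = 0.735%.
Via Juniper → Tessera: 20% × 45% × 25% = 2.25%.
Via Tessera: 10% × 25% = 2.5%.
Total: 13.8% + 4.0131% + 0.735% + 2.25% + 2.5% = 23.2981%.
Rounded: 23.30%.

23.30%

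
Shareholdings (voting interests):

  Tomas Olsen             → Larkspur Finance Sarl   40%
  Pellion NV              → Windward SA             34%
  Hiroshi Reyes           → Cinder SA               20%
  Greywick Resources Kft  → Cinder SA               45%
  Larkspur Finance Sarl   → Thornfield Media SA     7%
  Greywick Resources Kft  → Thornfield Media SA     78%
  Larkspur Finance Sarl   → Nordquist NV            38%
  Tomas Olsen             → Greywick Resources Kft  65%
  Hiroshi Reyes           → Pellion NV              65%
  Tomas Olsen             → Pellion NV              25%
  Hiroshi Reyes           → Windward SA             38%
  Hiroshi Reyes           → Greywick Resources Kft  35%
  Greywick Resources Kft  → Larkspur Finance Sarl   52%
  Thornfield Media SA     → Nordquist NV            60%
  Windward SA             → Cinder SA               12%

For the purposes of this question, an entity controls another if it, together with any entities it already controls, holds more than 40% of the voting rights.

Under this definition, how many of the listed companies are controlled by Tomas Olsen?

Tomas holds 65% of Greywick, so Tomas controls Greywick.
Tomas and Greywick together hold 40% + 52% = 92% of Larkspur, so Tomas controls Larkspur.
Greywick and Larkspur together hold 78% + 7% = 85% of Thornfield, so Tomas controls Thornfield.
Larkspur and Thornfield together hold 38% + 60% = 98% of Nordquist, so Tomas controls Nordquist.
Greywick holds 45% of Cinder, so Tomas controls Cinder.
No other company's threshold is met.
Tomas controls 5 companies.

5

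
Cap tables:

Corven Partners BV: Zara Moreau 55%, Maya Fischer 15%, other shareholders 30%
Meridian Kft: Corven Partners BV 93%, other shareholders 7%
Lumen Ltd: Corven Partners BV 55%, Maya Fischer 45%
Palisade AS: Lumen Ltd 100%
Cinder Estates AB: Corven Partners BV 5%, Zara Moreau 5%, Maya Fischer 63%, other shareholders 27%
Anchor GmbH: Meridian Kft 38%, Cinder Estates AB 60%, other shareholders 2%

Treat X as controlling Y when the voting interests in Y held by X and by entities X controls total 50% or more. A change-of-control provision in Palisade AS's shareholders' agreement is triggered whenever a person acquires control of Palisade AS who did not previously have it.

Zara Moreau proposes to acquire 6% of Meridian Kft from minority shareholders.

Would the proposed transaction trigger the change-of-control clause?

The purchase changes only Zara's holdings, so Zara is the only person who could newly come to control Palisade.
Zara holds 55% of Corven, so Zara controls Corven.
Corven holds 55% of Lumen, so Zara controls Lumen.
Lumen holds 100% of Palisade, so Zara controls Palisade.
So Zara already controls Palisade before the transaction.
After the purchase, Zara holds 6% of Meridian directly.
Zara controlled Palisade already, so this is not a new person acquiring control; every other person's position is unchanged or reduced.
No new person acquires control, so the clause is not triggered.

No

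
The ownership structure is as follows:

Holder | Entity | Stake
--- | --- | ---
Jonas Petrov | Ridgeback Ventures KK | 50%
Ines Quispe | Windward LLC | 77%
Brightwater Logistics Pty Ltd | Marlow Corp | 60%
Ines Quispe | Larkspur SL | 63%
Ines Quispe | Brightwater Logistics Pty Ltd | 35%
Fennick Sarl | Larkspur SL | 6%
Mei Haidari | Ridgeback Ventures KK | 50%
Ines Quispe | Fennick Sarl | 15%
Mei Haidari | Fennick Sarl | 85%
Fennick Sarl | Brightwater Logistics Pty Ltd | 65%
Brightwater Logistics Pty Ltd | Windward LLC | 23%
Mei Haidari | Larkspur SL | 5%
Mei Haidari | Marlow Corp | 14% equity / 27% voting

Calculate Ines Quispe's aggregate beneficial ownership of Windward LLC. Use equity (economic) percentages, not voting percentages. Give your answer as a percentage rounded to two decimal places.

Ines reaches Windward along 3 paths.
Via Brightwater: 35% × 23% = 8.05%.
Via Fennick → Brightwater: 15% × 65% × 23% = 2.2425%.
Direct stake: 77% = 77%.
Total: 8.05% + 2.2425% + 77% = 87.2925%.
Rounded: 87.29%.

87.29%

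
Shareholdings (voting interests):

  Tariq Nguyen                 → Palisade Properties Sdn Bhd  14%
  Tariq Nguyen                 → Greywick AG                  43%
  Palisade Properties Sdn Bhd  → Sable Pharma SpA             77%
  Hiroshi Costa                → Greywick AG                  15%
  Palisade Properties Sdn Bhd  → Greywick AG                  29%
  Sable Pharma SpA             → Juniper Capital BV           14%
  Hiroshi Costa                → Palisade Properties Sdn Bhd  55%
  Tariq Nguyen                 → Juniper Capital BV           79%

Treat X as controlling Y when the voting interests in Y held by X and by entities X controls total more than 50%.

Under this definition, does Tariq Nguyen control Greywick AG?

Tariq holds 79% of Juniper, so Tariq controls Juniper.
In Greywick, Tariq's side holds only 43%, not > 50%.
So Tariq does not control Greywick.

No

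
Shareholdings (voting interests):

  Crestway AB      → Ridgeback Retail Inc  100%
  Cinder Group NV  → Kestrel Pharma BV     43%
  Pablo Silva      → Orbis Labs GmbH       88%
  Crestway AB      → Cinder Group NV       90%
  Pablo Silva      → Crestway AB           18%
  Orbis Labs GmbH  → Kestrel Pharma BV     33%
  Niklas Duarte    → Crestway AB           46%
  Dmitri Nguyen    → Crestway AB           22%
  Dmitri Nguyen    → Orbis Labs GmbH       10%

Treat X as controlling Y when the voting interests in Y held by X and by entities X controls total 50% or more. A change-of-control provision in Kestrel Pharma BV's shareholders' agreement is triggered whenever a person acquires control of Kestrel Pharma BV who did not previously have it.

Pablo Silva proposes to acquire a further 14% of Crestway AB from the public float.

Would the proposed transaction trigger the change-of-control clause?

The purchase changes only Pablo's holdings, so Pablo is the only person who could newly come to control Kestrel.
Pablo holds 88% of Orbis, so Pablo controls Orbis.
In Kestrel, Pablo's side holds only 33%, not ≥ 50%.
So before the transaction, Pablo does not control Kestrel.
After the purchase, Pablo's direct stake in Crestway rises to 18% + 14% = 32%.
Pablo's side now holds 32% of Crestway, not ≥ 50%, so Pablo still does not control Crestway.
After the transaction, Pablo's side holds 33% of Kestrel, not ≥ 50%, so Pablo still does not control Kestrel.
No new person acquires control, so the clause is not triggered.

No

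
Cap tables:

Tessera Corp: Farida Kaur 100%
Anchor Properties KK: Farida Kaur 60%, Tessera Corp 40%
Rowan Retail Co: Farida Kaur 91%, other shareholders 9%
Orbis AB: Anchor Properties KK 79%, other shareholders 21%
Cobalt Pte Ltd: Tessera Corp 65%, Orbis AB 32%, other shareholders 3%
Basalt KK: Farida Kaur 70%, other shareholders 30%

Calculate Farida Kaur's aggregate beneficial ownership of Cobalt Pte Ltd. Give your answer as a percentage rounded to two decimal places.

Farida reaches Cobalt along 3 paths.
Via Tessera: 100% × 65% = 65%.
Via Anchor → Orbis: 60% × 79% × 32% = 15.168%.
Via Tessera → Anchor → Orbis: 100% × 40% × 79% × 32% = 10.112%.
Total: 65% + 15.168% + 10.112% = 90.28%.

90.28%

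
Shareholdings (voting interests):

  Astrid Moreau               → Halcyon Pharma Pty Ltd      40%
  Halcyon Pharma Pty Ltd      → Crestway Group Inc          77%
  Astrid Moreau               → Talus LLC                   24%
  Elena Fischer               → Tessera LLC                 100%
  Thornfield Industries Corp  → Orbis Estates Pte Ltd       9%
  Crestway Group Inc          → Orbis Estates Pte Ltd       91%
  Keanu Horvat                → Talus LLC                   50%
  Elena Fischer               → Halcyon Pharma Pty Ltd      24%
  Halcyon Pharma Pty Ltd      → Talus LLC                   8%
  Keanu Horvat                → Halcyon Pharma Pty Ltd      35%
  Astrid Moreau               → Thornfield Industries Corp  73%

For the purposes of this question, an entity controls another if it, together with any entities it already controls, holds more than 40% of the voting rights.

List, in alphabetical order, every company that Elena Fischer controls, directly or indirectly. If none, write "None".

Elena holds 100% of Tessera, so Elena controls Tessera.
No other company's threshold is met.

Tessera LLC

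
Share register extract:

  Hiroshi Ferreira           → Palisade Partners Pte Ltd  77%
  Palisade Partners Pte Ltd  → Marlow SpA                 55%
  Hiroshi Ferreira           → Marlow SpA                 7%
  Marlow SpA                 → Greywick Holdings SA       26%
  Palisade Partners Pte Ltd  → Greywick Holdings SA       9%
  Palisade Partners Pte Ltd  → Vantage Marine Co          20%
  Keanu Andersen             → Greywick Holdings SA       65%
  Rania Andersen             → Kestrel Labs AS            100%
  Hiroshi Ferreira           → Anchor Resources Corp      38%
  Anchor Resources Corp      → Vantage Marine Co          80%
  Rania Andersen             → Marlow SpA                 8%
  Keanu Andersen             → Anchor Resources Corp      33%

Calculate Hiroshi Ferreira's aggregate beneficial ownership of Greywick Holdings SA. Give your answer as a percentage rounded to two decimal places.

19.76%

Hiroshi reaches Greywick along 3 paths.
Via Marlow: 7% × 26% = 1.82%.
Via Palisade → Marlow: 77% × 55% × 26% = 11.011%.
Via Palisade: 77% × 9% = 6.93%.
Total: 1.82% + 11.011% + 6.93% = 19.761%.
Rounded: 19.76%.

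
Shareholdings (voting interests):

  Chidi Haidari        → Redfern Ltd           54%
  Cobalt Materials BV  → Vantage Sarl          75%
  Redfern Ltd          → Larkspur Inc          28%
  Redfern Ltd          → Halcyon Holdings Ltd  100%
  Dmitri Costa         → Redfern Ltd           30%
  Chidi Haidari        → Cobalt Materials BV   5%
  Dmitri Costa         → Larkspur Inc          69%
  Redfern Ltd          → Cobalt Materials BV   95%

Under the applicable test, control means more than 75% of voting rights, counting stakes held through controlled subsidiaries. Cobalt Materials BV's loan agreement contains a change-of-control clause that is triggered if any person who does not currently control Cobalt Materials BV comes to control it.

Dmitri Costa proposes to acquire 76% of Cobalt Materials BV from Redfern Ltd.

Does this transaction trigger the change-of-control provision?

Yes

The purchase adds only to Dmitri's holdings (Redfern's stake shrinks), so Dmitri is the only person who could newly come to control Cobalt.
Dmitri's largest direct stake is 69% in Larkspur, which does not meet the threshold, so Dmitri controls no company.
Neither Dmitri nor any entity Dmitri controls holds any voting interest in Cobalt.
So before the transaction, Dmitri does not control Cobalt.
After the purchase, Dmitri holds 76% of Cobalt directly, and Redfern's stake falls to 19%.
Dmitri holds 76% of Cobalt, so Dmitri controls Cobalt.
Dmitri did not control Cobalt before and does after, so the clause is triggered.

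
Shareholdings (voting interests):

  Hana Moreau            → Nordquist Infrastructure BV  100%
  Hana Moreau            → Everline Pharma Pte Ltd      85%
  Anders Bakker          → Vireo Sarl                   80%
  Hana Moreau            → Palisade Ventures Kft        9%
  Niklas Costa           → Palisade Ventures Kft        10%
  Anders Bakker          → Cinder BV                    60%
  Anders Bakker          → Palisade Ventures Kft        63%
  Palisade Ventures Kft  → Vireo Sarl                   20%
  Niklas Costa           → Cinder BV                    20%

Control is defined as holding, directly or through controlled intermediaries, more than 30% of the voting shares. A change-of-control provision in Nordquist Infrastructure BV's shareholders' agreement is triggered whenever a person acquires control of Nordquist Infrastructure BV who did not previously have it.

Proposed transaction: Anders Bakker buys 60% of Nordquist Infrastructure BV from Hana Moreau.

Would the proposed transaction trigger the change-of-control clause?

Yes

The purchase adds only to Anders's holdings (Hana's stake shrinks), so Anders is the only person who could newly come to control Nordquist.
Anders holds 63% of Palisade, so Anders controls Palisade.
Anders holds 60% of Cinder, so Anders controls Cinder.
Anders and Palisade together hold 80% + 20% = 100% of Vireo, so Anders controls Vireo.
Neither Anders nor any entity Anders controls holds any voting interest in Nordquist.
So before the transaction, Anders does not control Nordquist.
After the purchase, Anders holds 60% of Nordquist directly, and Hana's stake falls to 40%.
Anders holds 60% of Nordquist, so Anders controls Nordquist.
Anders did not control Nordquist before and does after, so the clause is triggered.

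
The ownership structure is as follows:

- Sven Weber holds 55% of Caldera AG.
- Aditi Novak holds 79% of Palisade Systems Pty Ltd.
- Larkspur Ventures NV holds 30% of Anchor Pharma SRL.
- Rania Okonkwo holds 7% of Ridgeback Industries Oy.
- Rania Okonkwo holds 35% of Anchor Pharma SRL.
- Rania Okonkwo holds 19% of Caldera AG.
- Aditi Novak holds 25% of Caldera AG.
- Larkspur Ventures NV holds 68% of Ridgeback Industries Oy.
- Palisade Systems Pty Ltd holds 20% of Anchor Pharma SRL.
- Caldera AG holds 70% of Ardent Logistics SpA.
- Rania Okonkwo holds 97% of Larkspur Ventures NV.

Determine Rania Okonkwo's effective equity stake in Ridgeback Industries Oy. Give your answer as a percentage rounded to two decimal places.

72.96%

Rania reaches Ridgeback along 2 paths.
Direct stake: 7% = 7%.
Via Larkspur: 97% × 68% = 65.96%.
Total: 7% + 65.96% = 72.96%.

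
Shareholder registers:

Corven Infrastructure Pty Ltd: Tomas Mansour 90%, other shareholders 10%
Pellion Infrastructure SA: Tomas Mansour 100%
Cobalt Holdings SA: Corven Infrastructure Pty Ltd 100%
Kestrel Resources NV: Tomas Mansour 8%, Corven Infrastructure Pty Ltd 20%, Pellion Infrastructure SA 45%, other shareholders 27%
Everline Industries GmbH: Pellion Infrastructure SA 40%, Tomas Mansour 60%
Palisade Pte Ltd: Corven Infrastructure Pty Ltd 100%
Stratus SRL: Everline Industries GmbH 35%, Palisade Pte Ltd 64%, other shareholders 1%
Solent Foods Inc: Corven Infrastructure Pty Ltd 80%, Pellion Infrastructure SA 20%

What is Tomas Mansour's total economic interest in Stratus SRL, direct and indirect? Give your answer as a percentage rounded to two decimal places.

Tomas reaches Stratus along 3 paths.
Via Pellion → Everline: 100% × 40% × 35% = 14%.
Via Everline: 60% × 35% = 21%.
Via Corven → Palisade: 90% × 100% × 64% = 57.6%.
Total: 14% + 21% + 57.6% = 92.6%.
Rounded: 92.60%.

92.60%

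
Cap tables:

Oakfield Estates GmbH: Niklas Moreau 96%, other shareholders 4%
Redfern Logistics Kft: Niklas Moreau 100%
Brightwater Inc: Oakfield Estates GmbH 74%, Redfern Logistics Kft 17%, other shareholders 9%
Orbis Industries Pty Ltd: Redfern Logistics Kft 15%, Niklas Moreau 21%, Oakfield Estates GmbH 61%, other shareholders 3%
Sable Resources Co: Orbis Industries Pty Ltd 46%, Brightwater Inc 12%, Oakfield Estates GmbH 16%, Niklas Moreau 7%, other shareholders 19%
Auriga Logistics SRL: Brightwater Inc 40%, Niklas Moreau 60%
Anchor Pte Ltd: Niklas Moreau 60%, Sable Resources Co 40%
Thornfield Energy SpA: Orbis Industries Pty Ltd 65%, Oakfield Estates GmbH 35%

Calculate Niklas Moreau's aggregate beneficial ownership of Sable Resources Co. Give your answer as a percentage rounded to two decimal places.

76.42%

Niklas reaches Sable along 7 paths.
Via Redfern → Orbis: 100% × 15% × 46% = 6.9%.
Via Orbis: 21% × 46% = 9.66%.
Via Oakfield → Orbis: 96% × 61% × 46% = 26.9376%.
Via Oakfield → Brightwater: 96% × 74% × 12% = 8.5248%.
Via Redfern → Brightwater: 100% × 17% × 12% = 2.04%.
Via Oakfield: 96% × 16% = 15.36%.
Direct stake: 7% = 7%.
Total: 6.9% + 9.66% + 26.9376% + 8.5248% + 2.04% + 15.36% + 7% = 76.4224%.
Rounded: 76.42%.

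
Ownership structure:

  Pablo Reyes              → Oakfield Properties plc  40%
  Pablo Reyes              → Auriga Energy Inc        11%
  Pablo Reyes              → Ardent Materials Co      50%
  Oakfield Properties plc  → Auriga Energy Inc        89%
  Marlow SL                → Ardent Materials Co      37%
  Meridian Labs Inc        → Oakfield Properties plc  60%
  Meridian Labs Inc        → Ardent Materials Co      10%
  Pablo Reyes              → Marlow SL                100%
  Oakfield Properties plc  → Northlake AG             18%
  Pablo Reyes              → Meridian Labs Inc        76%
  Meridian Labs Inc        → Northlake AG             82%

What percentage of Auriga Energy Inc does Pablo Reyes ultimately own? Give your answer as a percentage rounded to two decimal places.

Pablo reaches Auriga along 3 paths.
Via Meridian → Oakfield: 76% × 60% × 89% = 40.584%.
Via Oakfield: 40% × 89% = 35.6%.
Direct stake: 11% = 11%.
Total: 40.584% + 35.6% + 11% = 87.184%.
Rounded: 87.18%.

87.18%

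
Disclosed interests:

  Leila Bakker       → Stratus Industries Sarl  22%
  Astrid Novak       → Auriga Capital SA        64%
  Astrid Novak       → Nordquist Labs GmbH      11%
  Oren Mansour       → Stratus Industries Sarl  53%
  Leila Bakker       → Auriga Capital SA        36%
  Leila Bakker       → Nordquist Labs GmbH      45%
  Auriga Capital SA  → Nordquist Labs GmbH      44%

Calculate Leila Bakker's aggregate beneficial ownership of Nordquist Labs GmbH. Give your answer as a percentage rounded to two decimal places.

Leila reaches Nordquist along 2 paths.
Via Auriga: 36% × 44% = 15.84%.
Direct stake: 45% = 45%.
Total: 15.84% + 45% = 60.84%.

60.84%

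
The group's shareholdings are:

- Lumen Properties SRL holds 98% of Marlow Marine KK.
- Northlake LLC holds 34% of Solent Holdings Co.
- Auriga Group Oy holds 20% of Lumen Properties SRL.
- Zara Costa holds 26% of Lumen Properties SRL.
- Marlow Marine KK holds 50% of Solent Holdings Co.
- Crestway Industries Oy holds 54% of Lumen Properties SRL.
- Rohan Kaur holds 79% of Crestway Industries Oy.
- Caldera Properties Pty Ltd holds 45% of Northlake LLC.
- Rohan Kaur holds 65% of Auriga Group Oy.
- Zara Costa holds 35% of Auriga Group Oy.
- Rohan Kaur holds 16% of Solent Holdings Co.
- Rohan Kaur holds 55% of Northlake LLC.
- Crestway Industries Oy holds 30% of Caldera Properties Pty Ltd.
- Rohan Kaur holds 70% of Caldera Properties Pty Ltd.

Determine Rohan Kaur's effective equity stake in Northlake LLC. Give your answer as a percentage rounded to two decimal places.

97.17%

Rohan reaches Northlake along 3 paths.
Direct stake: 55% = 55%.
Via Caldera: 70% × 45% = 31.5%.
Via Crestway → Caldera: 79% × 30% × 45% = 10.665%.
Total: 55% + 31.5% + 10.665% = 97.165%.
Rounded: 97.17%.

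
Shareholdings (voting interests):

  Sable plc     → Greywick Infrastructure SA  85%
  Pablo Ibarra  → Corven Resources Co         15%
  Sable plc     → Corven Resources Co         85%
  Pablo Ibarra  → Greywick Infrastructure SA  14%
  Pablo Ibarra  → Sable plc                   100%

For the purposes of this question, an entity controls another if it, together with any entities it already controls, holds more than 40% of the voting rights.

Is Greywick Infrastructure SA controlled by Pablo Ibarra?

Yes

Pablo holds 100% of Sable, so Pablo controls Sable.
Sable and Pablo together hold 85% + 14% = 99% of Greywick, so Pablo controls Greywick.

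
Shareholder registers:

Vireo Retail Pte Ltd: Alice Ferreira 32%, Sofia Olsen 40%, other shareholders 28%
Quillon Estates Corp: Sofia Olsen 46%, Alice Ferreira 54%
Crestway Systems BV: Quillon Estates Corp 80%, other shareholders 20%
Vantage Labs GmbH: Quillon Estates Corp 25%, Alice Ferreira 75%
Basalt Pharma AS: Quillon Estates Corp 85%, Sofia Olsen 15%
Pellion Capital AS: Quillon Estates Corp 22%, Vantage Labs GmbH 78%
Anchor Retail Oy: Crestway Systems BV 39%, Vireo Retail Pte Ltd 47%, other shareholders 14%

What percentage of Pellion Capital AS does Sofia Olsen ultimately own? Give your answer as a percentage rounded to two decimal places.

Sofia reaches Pellion along 2 paths.
Via Quillon: 46% × 22% = 10.12%.
Via Quillon → Vantage: 46% × 25% × 78% = 8.97%.
Total: 10.12% + 8.97% = 19.09%.

19.09%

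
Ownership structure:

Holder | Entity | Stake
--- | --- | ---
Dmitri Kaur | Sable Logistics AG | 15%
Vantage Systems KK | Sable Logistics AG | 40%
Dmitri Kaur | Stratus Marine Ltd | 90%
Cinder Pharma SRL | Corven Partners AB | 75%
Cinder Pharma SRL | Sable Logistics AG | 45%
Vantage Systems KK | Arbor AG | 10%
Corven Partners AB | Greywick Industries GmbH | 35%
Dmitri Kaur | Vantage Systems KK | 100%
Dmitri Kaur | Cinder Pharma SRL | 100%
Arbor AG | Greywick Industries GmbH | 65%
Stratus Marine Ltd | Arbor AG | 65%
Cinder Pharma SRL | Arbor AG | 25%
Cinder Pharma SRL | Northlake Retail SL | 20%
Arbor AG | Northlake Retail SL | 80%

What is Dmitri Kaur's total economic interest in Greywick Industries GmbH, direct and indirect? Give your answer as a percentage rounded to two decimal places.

87.03%

Dmitri reaches Greywick along 4 paths.
Via Vantage → Arbor: 100% × 10% × 65% = 6.5%.
Via Stratus → Arbor: 90% × 65% × 65% = 38.025%.
Via Cinder → Arbor: 100% × 25% × 65% = 16.25%.
Via Cinder → Corven: 100% × 75% × 35% = 26.25%.
Total: 6.5% + 38.025% + 16.25% + 26.25% = 87.025%.
Rounded: 87.03%.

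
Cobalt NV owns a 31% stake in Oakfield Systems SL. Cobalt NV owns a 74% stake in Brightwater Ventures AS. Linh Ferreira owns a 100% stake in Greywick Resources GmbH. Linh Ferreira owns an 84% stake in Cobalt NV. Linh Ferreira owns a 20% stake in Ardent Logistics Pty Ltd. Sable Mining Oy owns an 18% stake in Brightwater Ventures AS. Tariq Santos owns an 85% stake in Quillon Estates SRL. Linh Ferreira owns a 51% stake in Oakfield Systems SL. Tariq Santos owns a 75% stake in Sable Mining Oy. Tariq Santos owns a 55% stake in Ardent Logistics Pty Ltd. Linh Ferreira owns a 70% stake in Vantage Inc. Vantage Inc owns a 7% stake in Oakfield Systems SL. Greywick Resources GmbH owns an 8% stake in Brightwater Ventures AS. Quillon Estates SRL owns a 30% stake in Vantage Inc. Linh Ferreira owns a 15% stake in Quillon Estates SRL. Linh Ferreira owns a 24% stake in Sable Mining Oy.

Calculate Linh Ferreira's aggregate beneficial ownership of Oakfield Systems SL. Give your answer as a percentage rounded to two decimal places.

Linh reaches Oakfield along 4 paths.
Via Cobalt: 84% × 31% = 26.04%.
Direct stake: 51% = 51%.
Via Vantage: 70% × 7% = 4.9%.
Via Quillon → Vantage: 15% × 30% × 7% = 0.315%.
Total: 26.04% + 51% + 4.9% + 0.315% = 82.255%.
Rounded: 82.26%.

82.26%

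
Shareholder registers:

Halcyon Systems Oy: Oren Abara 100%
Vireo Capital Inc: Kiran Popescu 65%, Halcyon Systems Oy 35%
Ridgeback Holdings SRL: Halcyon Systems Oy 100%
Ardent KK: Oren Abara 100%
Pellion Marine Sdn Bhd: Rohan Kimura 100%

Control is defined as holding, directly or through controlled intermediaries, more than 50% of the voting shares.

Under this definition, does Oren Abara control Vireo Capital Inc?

Oren holds 100% of Halcyon, so Oren controls Halcyon.
Halcyon holds 100% of Ridgeback, so Oren controls Ridgeback.
Oren holds 100% of Ardent, so Oren controls Ardent.
In Vireo, Oren's side holds only 35%, not > 50%.
So Oren does not control Vireo.

No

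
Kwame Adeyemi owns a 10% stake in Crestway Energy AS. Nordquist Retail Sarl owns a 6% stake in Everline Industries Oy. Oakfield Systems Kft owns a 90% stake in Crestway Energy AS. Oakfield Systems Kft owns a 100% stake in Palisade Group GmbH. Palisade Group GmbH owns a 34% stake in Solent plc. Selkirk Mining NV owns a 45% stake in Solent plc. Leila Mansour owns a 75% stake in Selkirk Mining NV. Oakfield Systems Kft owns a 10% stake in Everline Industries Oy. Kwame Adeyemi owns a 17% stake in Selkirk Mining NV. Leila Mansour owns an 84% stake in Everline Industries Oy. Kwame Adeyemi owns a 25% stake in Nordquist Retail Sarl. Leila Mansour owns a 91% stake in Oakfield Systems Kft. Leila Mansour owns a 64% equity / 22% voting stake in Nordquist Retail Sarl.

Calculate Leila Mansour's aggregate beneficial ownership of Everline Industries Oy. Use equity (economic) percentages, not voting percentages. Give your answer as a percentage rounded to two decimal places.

96.94%

Leila reaches Everline along 3 paths.
Direct stake: 84% = 84%.
Via Oakfield: 91% × 10% = 9.1%.
Via Nordquist: 64% × 6% = 3.84%.
Total: 84% + 9.1% + 3.84% = 96.94%.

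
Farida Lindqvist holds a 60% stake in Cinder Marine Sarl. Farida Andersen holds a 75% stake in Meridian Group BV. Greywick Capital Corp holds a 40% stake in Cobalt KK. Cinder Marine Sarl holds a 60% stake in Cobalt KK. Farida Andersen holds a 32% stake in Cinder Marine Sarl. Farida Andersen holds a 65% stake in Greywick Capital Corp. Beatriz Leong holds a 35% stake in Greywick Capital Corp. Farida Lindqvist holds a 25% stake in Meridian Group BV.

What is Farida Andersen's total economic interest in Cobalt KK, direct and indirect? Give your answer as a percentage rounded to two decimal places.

45.20%

Farida Andersen reaches Cobalt along 2 paths.
Via Greywick: 65% × 40% = 26%.
Via Cinder: 32% × 60% = 19.2%.
Total: 26% + 19.2% = 45.2%.
Rounded: 45.20%.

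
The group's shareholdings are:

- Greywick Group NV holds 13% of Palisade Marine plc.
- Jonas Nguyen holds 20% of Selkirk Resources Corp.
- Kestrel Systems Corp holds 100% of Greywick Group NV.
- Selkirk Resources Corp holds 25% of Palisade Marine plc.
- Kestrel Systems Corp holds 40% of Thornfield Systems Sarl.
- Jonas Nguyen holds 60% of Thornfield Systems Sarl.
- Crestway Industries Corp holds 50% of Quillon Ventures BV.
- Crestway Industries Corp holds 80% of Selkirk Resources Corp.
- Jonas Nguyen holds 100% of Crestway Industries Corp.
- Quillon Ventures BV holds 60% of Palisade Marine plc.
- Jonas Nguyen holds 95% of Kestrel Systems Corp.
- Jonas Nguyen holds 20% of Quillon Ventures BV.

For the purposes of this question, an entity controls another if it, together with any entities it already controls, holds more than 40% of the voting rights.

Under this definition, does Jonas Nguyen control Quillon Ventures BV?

Jonas holds 100% of Crestway, so Jonas controls Crestway.
Crestway and Jonas together hold 50% + 20% = 70% of Quillon, so Jonas controls Quillon.

Yes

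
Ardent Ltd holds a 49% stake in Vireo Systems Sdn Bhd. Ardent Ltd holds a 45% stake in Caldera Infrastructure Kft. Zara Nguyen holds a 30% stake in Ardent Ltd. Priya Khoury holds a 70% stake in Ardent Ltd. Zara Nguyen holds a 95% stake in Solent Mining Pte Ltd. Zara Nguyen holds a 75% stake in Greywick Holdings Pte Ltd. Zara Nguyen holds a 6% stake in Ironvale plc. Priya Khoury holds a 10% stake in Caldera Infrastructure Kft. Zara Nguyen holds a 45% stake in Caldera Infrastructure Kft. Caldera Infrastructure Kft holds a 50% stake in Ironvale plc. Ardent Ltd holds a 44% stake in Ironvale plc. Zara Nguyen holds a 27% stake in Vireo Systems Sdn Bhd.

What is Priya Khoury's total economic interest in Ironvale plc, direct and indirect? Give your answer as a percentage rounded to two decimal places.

Priya reaches Ironvale along 3 paths.
Via Caldera: 10% × 50% = 5%.
Via Ardent → Caldera: 70% × 45% × 50% = 15.75%.
Via Ardent: 70% × 44% = 30.8%.
Total: 5% + 15.75% + 30.8% = 51.55%.

51.55%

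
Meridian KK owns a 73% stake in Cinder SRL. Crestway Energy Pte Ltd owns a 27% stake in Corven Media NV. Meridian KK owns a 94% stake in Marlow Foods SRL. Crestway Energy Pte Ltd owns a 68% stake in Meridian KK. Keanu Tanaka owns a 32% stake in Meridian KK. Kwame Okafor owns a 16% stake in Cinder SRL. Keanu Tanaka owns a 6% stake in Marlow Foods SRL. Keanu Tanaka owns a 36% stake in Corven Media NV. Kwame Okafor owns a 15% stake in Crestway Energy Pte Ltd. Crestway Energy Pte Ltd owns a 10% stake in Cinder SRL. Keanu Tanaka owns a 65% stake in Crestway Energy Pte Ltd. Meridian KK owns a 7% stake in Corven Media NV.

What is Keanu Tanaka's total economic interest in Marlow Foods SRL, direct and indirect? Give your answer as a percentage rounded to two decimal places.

77.63%

Keanu reaches Marlow along 3 paths.
Via Crestway → Meridian: 65% × 68% × 94% = 41.548%.
Via Meridian: 32% × 94% = 30.08%.
Direct stake: 6% = 6%.
Total: 41.548% + 30.08% + 6% = 77.628%.
Rounded: 77.63%.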